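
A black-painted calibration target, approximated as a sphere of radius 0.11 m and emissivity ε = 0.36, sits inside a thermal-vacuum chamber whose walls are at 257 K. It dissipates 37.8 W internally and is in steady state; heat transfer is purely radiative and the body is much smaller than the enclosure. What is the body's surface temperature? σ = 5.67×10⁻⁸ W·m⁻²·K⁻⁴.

T ≈ 359 K

For a small grey body in a large enclosure, net radiated power = εσA(T⁴ − T_w⁴).
Steady state: P = εσA(T⁴ − T_w⁴) with A = 4πr² = 0.1521 m².
T⁴ = P/(εσA) + T_w⁴ = 37.8/(0.36·5.67×10⁻⁸·0.1521) + (257)⁴
    = 1.218×10¹⁰ + 4.362×10⁹ = 1.654×10¹⁰ K⁴.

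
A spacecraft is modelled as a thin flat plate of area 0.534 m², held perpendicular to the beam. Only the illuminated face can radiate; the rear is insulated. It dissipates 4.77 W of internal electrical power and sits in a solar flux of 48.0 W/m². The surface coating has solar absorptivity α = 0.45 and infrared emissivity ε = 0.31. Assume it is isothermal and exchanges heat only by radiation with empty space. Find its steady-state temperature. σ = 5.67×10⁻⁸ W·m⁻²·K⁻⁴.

T ≈ 204 K

At steady state, absorbed solar power + internal power = radiated power.
Absorbed: α·S·A_cross = 0.45·48.0·0.5340 = 11.53 W (cross-section A).
Total input = 11.53 + 4.77 = 16.30 W.
Radiated: εσ·A_surf·T⁴ with A_surf = A = 0.5340 m².
T⁴ = 16.30/(0.31·5.67×10⁻⁸·0.5340) = 1.737×10⁹ K⁴.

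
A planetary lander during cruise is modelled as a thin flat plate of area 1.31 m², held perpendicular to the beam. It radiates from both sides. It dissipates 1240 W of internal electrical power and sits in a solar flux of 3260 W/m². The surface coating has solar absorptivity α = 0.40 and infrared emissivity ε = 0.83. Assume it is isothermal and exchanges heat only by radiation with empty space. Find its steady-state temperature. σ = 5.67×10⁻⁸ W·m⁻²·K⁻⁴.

At steady state, absorbed solar power + internal power = radiated power.
Absorbed: α·S·A_cross = 0.40·3260·1.310 = 1708 W (cross-section A).
Total input = 1708 + 1240 = 2948 W.
Radiated: εσ·A_surf·T⁴ with A_surf = 2A = 2.620 m².
T⁴ = 2948/(0.83·5.67×10⁻⁸·2.620) = 2.391×10¹⁰ K⁴.

T ≈ 393 K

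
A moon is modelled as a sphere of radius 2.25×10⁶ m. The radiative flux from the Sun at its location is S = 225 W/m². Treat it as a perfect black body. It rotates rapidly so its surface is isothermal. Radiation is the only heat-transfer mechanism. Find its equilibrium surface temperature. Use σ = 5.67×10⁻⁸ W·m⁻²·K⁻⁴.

T ≈ 177 K

At equilibrium, absorbed power = emitted power.
Absorbing cross-section = πr² = 1.590×10¹³ m²; emitting surface = 4πr² = 6.362×10¹³ m² (ratio 4).
S·A_cross = εσ·A_surf·T⁴  ⇒  T⁴ = S/(4σ).
T⁴ = 1.00·225/(4·5.67×10⁻⁸) = 9.921×10⁸ K⁴.
T = (9.921×10⁸)^(1/4).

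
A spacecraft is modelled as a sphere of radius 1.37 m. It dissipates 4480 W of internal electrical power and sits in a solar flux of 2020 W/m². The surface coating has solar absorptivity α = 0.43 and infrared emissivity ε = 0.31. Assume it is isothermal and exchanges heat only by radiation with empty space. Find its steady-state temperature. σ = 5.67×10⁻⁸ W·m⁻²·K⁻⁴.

At steady state, absorbed solar power + internal power = radiated power.
Absorbed: α·S·A_cross = 0.43·2020·5.896 = 5122 W (cross-section πr²).
Total input = 5122 + 4480 = 9602 W.
Radiated: εσ·A_surf·T⁴ with A_surf = 4πr² = 23.59 m².
T⁴ = 9602/(0.31·5.67×10⁻⁸·23.59) = 2.316×10¹⁰ K⁴.

T ≈ 390 K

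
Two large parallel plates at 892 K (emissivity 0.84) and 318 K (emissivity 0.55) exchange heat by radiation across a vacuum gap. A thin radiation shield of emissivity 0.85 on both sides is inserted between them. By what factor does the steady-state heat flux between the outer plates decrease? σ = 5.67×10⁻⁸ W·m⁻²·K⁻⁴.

factor ≈ 1.67

Without shield: q₀ = σΔ(T⁴)/(1/ε₁+1/ε₂−1) with denominator 2.009.
With shield the two gaps are in series; the resistances add: (1/ε₁+1/ε_s−1)+(1/ε_s+1/ε₂−1) = 1.367+1.995 = 3.362.
Heat-flux ratio q₀/q = 3.362/2.009.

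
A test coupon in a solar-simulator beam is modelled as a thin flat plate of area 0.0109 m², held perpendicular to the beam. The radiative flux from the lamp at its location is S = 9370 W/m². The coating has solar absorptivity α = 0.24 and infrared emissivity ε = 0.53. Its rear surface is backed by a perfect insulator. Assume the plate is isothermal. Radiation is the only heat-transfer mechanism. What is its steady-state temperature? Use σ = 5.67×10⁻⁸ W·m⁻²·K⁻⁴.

T ≈ 523 K

At equilibrium, absorbed power = emitted power.
Absorbing cross-section = A = 0.01090 m²; emitting surface = A = 0.01090 m² (ratio 1).
αS·A_cross = εσ·A_surf·T⁴  ⇒  T⁴ = αS/(ε·1σ).
T⁴ = 0.240·9370/(0.53·1·5.67×10⁻⁸) = 7.483×10¹⁰ K⁴.
T = (7.483×10¹⁰)^(1/4).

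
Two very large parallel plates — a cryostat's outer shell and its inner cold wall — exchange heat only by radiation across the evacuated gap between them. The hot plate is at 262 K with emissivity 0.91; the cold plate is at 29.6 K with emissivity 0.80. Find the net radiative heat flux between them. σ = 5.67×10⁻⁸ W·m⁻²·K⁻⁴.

For two infinite grey parallel plates, q = σ(T₁⁴ − T₂⁴)/(1/ε₁ + 1/ε₂ − 1).
T₁⁴ − T₂⁴ = 4.712×10⁹ − 7.677×10⁵ = 4.711×10⁹ K⁴.
1/ε₁ + 1/ε₂ − 1 = 1.099 + 1.250 − 1 = 1.349.
q = 5.67×10⁻⁸ × 4.711×10⁹ / 1.349.

q ≈ 198 W/m²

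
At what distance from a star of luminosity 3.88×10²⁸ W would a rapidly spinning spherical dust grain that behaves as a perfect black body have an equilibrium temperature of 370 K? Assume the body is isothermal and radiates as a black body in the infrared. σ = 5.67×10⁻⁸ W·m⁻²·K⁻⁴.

For an isothermal black-emitting sphere, (1−a)S·πr² = σ·4πr²·T⁴ ⇒ S = 4σT⁴/(1−a).
S = 4·5.67×10⁻⁸·(370)⁴/1.00 = 4251 W/m².
Flux falls as S = L/(4πd²), so d = √(L/(4πS)) = √(3.88×10²⁸/(4π·4251)).

d ≈ 8.52×10¹¹ m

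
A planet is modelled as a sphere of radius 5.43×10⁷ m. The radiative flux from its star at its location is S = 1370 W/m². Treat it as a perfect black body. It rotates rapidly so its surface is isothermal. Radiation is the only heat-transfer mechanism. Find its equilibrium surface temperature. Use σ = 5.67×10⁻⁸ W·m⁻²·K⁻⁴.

At equilibrium, absorbed power = emitted power.
Absorbing cross-section = πr² = 9.263×10¹⁵ m²; emitting surface = 4πr² = 3.705×10¹⁶ m² (ratio 4).
S·A_cross = εσ·A_surf·T⁴  ⇒  T⁴ = S/(4σ).
T⁴ = 1.00·1370/(4·5.67×10⁻⁸) = 6.041×10⁹ K⁴.
T = (6.041×10⁹)^(1/4).

T ≈ 279 K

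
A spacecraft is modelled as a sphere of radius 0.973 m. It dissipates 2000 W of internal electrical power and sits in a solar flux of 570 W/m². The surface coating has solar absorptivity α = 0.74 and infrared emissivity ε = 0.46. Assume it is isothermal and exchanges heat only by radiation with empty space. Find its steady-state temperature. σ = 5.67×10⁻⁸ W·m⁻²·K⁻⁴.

At steady state, absorbed solar power + internal power = radiated power.
Absorbed: α·S·A_cross = 0.74·570·2.974 = 1255 W (cross-section πr²).
Total input = 1255 + 2000 = 3255 W.
Radiated: εσ·A_surf·T⁴ with A_surf = 4πr² = 11.90 m².
T⁴ = 3255/(0.46·5.67×10⁻⁸·11.90) = 1.049×10¹⁰ K⁴.

T ≈ 320 K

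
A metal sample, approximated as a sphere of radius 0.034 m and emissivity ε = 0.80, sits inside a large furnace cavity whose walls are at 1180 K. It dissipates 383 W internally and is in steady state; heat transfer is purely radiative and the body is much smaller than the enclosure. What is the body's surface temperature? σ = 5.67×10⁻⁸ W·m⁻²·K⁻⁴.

For a small grey body in a large enclosure, net radiated power = εσA(T⁴ − T_w⁴).
Steady state: P = εσA(T⁴ − T_w⁴) with A = 4πr² = 0.01453 m².
T⁴ = P/(εσA) + T_w⁴ = 383/(0.80·5.67×10⁻⁸·0.01453) + (1180)⁴
    = 5.812×10¹¹ + 1.939×10¹² = 2.520×10¹² K⁴.

T ≈ 1260 K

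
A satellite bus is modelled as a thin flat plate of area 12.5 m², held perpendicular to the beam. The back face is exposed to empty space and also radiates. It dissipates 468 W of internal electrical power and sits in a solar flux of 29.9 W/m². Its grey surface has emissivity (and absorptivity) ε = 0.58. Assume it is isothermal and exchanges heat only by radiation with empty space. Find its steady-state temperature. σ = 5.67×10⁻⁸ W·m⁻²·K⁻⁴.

T ≈ 170 K

At steady state, absorbed solar power + internal power = radiated power.
Absorbed: α·S·A_cross = 0.58·29.9·12.50 = 216.8 W (cross-section A).
Total input = 216.8 + 468 = 684.8 W.
Radiated: εσ·A_surf·T⁴ with A_surf = 2A = 25.00 m².
T⁴ = 684.8/(0.58·5.67×10⁻⁸·25.00) = 8.329×10⁸ K⁴.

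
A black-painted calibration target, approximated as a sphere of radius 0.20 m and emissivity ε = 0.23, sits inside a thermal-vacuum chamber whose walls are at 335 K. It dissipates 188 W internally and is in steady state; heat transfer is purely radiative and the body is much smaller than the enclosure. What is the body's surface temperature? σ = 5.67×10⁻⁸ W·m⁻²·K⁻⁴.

For a small grey body in a large enclosure, net radiated power = εσA(T⁴ − T_w⁴).
Steady state: P = εσA(T⁴ − T_w⁴) with A = 4πr² = 0.5027 m².
T⁴ = P/(εσA) + T_w⁴ = 188/(0.23·5.67×10⁻⁸·0.5027) + (335)⁴
    = 2.868×10¹⁰ + 1.259×10¹⁰ = 4.127×10¹⁰ K⁴.

T ≈ 451 K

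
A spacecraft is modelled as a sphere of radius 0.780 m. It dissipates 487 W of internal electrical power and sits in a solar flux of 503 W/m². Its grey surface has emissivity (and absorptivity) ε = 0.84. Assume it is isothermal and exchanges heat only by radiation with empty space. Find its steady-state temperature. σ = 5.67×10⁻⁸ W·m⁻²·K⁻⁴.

T ≈ 244 K

At steady state, absorbed solar power + internal power = radiated power.
Absorbed: α·S·A_cross = 0.84·503·1.911 = 807.6 W (cross-section πr²).
Total input = 807.6 + 487 = 1295 W.
Radiated: εσ·A_surf·T⁴ with A_surf = 4πr² = 7.645 m².
T⁴ = 1295/(0.84·5.67×10⁻⁸·7.645) = 3.555×10⁹ K⁴.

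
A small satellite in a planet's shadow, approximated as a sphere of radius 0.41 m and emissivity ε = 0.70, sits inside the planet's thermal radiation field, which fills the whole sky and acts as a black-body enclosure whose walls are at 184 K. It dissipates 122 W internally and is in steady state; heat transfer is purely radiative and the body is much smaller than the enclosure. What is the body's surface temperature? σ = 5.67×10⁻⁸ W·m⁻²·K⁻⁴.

For a small grey body in a large enclosure, net radiated power = εσA(T⁴ − T_w⁴).
Steady state: P = εσA(T⁴ − T_w⁴) with A = 4πr² = 2.112 m².
T⁴ = P/(εσA) + T_w⁴ = 122/(0.70·5.67×10⁻⁸·2.112) + (184)⁴
    = 1.455×10⁹ + 1.146×10⁹ = 2.601×10⁹ K⁴.

T ≈ 226 K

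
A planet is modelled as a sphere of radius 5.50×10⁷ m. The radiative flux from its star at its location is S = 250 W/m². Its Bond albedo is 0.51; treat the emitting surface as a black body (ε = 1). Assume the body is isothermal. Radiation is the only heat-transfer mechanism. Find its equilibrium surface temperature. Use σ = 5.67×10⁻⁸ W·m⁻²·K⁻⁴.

At equilibrium, absorbed power = emitted power.
Absorbing cross-section = πr² = 9.503×10¹⁵ m²; emitting surface = 4πr² = 3.801×10¹⁶ m² (ratio 4).
(1−a)S·A_cross = εσ·A_surf·T⁴  ⇒  T⁴ = (1−a)S/(4σ).
T⁴ = 0.490·250/(4·5.67×10⁻⁸) = 5.401×10⁸ K⁴.
T = (5.401×10⁸)^(1/4).

T ≈ 152 K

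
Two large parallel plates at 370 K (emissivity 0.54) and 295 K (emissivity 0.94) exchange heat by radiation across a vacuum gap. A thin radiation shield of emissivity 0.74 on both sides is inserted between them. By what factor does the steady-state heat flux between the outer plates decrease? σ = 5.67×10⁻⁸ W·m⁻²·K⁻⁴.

factor ≈ 1.89

Without shield: q₀ = σΔ(T⁴)/(1/ε₁+1/ε₂−1) with denominator 1.916.
With shield the two gaps are in series; the resistances add: (1/ε₁+1/ε_s−1)+(1/ε_s+1/ε₂−1) = 2.203+1.415 = 3.618.
Heat-flux ratio q₀/q = 3.618/1.916.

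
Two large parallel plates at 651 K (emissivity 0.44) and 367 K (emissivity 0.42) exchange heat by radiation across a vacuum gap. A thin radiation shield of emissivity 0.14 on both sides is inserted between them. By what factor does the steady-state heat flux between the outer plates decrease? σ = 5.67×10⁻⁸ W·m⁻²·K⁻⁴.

factor ≈ 4.64

Without shield: q₀ = σΔ(T⁴)/(1/ε₁+1/ε₂−1) with denominator 3.654.
With shield the two gaps are in series; the resistances add: (1/ε₁+1/ε_s−1)+(1/ε_s+1/ε₂−1) = 8.416+8.524 = 16.94.
Heat-flux ratio q₀/q = 16.94/3.654.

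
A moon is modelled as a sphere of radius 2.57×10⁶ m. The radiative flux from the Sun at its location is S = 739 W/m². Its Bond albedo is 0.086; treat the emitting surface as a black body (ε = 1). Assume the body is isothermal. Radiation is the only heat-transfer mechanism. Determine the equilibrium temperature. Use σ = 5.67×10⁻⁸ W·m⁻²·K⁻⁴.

T ≈ 234 K

At equilibrium, absorbed power = emitted power.
Absorbing cross-section = πr² = 2.075×10¹³ m²; emitting surface = 4πr² = 8.300×10¹³ m² (ratio 4).
(1−a)S·A_cross = εσ·A_surf·T⁴  ⇒  T⁴ = (1−a)S/(4σ).
T⁴ = 0.914·739/(4·5.67×10⁻⁸) = 2.978×10⁹ K⁴.
T = (2.978×10⁹)^(1/4).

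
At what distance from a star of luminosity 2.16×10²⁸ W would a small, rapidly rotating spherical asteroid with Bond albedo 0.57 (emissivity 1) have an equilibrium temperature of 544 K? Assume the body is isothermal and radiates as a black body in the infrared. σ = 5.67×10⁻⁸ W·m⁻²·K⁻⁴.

d ≈ 1.93×10¹¹ m

For an isothermal black-emitting sphere, (1−a)S·πr² = σ·4πr²·T⁴ ⇒ S = 4σT⁴/(1−a).
S = 4·5.67×10⁻⁸·(544)⁴/0.430 = 46190 W/m².
Flux falls as S = L/(4πd²), so d = √(L/(4πS)) = √(2.16×10²⁸/(4π·46190)).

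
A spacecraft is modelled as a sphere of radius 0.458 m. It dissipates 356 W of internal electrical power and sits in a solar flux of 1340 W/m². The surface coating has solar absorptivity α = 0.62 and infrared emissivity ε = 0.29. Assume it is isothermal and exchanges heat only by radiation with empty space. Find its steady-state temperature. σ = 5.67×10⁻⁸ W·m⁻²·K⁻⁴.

T ≈ 380 K

At steady state, absorbed solar power + internal power = radiated power.
Absorbed: α·S·A_cross = 0.62·1340·0.6590 = 547.5 W (cross-section πr²).
Total input = 547.5 + 356 = 903.5 W.
Radiated: εσ·A_surf·T⁴ with A_surf = 4πr² = 2.636 m².
T⁴ = 903.5/(0.29·5.67×10⁻⁸·2.636) = 2.085×10¹⁰ K⁴.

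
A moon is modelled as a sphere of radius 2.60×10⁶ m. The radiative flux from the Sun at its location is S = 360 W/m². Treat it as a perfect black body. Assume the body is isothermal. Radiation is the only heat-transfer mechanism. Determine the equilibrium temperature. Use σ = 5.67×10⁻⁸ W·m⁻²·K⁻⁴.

T ≈ 200 K

At equilibrium, absorbed power = emitted power.
Absorbing cross-section = πr² = 2.124×10¹³ m²; emitting surface = 4πr² = 8.495×10¹³ m² (ratio 4).
S·A_cross = εσ·A_surf·T⁴  ⇒  T⁴ = S/(4σ).
T⁴ = 1.00·360/(4·5.67×10⁻⁸) = 1.587×10⁹ K⁴.
T = (1.587×10⁹)^(1/4).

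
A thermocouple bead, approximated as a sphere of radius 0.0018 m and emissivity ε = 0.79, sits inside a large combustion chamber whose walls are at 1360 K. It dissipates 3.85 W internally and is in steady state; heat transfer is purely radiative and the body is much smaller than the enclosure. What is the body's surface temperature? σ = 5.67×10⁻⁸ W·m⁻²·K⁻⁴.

T ≈ 1530 K

For a small grey body in a large enclosure, net radiated power = εσA(T⁴ − T_w⁴).
Steady state: P = εσA(T⁴ − T_w⁴) with A = 4πr² = 4.072×10⁻⁵ m².
T⁴ = P/(εσA) + T_w⁴ = 3.85/(0.79·5.67×10⁻⁸·4.072×10⁻⁵) + (1360)⁴
    = 2.111×10¹² + 3.421×10¹² = 5.532×10¹² K⁴.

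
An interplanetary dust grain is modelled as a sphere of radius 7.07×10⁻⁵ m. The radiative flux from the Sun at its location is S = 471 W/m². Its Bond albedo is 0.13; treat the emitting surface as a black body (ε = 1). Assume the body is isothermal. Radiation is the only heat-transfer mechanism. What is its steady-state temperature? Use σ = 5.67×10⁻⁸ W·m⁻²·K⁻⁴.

At equilibrium, absorbed power = emitted power.
Absorbing cross-section = πr² = 1.570×10⁻⁸ m²; emitting surface = 4πr² = 6.281×10⁻⁸ m² (ratio 4).
(1−a)S·A_cross = εσ·A_surf·T⁴  ⇒  T⁴ = (1−a)S/(4σ).
T⁴ = 0.870·471/(4·5.67×10⁻⁸) = 1.807×10⁹ K⁴.
T = (1.807×10⁹)^(1/4).

T ≈ 206 K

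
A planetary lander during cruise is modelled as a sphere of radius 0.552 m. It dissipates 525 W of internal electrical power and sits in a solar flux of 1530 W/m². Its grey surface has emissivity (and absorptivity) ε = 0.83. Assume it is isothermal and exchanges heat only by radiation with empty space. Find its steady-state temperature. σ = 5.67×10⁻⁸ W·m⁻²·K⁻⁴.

At steady state, absorbed solar power + internal power = radiated power.
Absorbed: α·S·A_cross = 0.83·1530·0.9573 = 1216 W (cross-section πr²).
Total input = 1216 + 525 = 1741 W.
Radiated: εσ·A_surf·T⁴ with A_surf = 4πr² = 3.829 m².
T⁴ = 1741/(0.83·5.67×10⁻⁸·3.829) = 9.659×10⁹ K⁴.

T ≈ 314 K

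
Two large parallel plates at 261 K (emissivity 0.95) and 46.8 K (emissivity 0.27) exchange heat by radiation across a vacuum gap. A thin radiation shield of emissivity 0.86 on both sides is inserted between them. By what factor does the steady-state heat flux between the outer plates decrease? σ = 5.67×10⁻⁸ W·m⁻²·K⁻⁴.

Without shield: q₀ = σΔ(T⁴)/(1/ε₁+1/ε₂−1) with denominator 3.756.
With shield the two gaps are in series; the resistances add: (1/ε₁+1/ε_s−1)+(1/ε_s+1/ε₂−1) = 1.215+3.866 = 5.082.
Heat-flux ratio q₀/q = 5.082/3.756.

factor ≈ 1.35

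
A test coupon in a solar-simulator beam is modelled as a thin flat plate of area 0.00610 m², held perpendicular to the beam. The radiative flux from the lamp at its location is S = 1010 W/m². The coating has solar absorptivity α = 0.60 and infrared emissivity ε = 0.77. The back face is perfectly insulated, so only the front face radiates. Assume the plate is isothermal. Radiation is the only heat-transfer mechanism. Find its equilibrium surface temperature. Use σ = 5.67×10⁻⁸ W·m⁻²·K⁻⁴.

At equilibrium, absorbed power = emitted power.
Absorbing cross-section = A = 0.006100 m²; emitting surface = A = 0.006100 m² (ratio 1).
αS·A_cross = εσ·A_surf·T⁴  ⇒  T⁴ = αS/(ε·1σ).
T⁴ = 0.600·1010/(0.77·1·5.67×10⁻⁸) = 1.388×10¹⁰ K⁴.
T = (1.388×10¹⁰)^(1/4).

T ≈ 343 K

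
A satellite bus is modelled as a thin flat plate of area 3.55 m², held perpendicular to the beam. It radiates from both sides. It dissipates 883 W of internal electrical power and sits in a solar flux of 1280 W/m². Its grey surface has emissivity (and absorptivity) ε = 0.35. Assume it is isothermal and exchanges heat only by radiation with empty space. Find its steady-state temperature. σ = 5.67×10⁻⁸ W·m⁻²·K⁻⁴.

At steady state, absorbed solar power + internal power = radiated power.
Absorbed: α·S·A_cross = 0.35·1280·3.550 = 1590 W (cross-section A).
Total input = 1590 + 883 = 2473 W.
Radiated: εσ·A_surf·T⁴ with A_surf = 2A = 7.100 m².
T⁴ = 2473/(0.35·5.67×10⁻⁸·7.100) = 1.755×10¹⁰ K⁴.

T ≈ 364 K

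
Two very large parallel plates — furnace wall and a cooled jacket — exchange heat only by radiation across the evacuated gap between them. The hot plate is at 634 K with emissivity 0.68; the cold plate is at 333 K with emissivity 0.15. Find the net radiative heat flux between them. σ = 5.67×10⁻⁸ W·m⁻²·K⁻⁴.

For two infinite grey parallel plates, q = σ(T₁⁴ − T₂⁴)/(1/ε₁ + 1/ε₂ − 1).
T₁⁴ − T₂⁴ = 1.616×10¹¹ − 1.230×10¹⁰ = 1.493×10¹¹ K⁴.
1/ε₁ + 1/ε₂ − 1 = 1.471 + 6.667 − 1 = 7.137.
q = 5.67×10⁻⁸ × 1.493×10¹¹ / 7.137.

q ≈ 1190 W/m²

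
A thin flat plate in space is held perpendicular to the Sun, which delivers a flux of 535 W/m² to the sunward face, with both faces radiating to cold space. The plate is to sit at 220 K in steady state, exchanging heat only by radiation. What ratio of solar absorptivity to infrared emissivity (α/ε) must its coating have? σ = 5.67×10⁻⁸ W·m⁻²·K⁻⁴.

α/ε ≈ 0.497

Balance: αS·A = εσ·2A·T⁴ ⇒ α/ε = 2σT⁴/S.
α/ε = 2·5.67×10⁻⁸·(220)⁴/535 = 2·5.67×10⁻⁸·2.343×10⁹/535.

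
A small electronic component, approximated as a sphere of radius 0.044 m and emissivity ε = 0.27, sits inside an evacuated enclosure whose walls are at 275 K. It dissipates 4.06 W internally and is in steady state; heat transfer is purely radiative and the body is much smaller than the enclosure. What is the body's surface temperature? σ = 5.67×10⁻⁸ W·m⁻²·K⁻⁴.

T ≈ 359 K

For a small grey body in a large enclosure, net radiated power = εσA(T⁴ − T_w⁴).
Steady state: P = εσA(T⁴ − T_w⁴) with A = 4πr² = 0.02433 m².
T⁴ = P/(εσA) + T_w⁴ = 4.06/(0.27·5.67×10⁻⁸·0.02433) + (275)⁴
    = 1.090×10¹⁰ + 5.719×10⁹ = 1.662×10¹⁰ K⁴.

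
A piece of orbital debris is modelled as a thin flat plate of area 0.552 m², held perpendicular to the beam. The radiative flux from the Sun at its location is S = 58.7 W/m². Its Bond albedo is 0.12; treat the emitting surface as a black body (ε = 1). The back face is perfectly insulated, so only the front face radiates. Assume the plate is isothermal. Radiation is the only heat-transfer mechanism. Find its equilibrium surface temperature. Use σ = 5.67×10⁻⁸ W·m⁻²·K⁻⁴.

T ≈ 174 K

At equilibrium, absorbed power = emitted power.
Absorbing cross-section = A = 0.5520 m²; emitting surface = A = 0.5520 m² (ratio 1).
(1−a)S·A_cross = εσ·A_surf·T⁴  ⇒  T⁴ = (1−a)S/(1σ).
T⁴ = 0.880·58.7/(1·5.67×10⁻⁸) = 9.110×10⁸ K⁴.
T = (9.110×10⁸)^(1/4).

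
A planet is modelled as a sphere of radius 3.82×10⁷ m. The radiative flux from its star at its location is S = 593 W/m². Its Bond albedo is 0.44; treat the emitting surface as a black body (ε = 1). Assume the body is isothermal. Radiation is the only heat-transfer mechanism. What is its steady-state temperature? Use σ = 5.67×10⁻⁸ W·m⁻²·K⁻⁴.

T ≈ 196 K

At equilibrium, absorbed power = emitted power.
Absorbing cross-section = πr² = 4.584×10¹⁵ m²; emitting surface = 4πr² = 1.834×10¹⁶ m² (ratio 4).
(1−a)S·A_cross = εσ·A_surf·T⁴  ⇒  T⁴ = (1−a)S/(4σ).
T⁴ = 0.560·593/(4·5.67×10⁻⁸) = 1.464×10⁹ K⁴.
T = (1.464×10⁹)^(1/4).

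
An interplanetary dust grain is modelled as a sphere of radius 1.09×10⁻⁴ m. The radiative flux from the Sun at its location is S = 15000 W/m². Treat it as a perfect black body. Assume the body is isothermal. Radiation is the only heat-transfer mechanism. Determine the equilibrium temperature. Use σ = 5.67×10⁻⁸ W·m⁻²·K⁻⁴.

At equilibrium, absorbed power = emitted power.
Absorbing cross-section = πr² = 3.733×10⁻⁸ m²; emitting surface = 4πr² = 1.493×10⁻⁷ m² (ratio 4).
S·A_cross = εσ·A_surf·T⁴  ⇒  T⁴ = S/(4σ).
T⁴ = 1.00·15000/(4·5.67×10⁻⁸) = 6.614×10¹⁰ K⁴.
T = (6.614×10¹⁰)^(1/4).

T ≈ 507 K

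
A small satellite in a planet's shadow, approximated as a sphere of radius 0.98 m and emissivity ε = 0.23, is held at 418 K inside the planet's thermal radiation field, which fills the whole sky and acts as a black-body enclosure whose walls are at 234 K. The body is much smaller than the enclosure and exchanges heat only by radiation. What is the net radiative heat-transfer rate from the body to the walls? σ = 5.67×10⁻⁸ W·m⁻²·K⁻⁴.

For a small grey body in a large enclosure: P_net = εσA(T_body⁴ − T_wall⁴).
A = 4πr² = 12.07 m²; T_body⁴ − T_wall⁴ = 3.053×10¹⁰ − 2.998×10⁹ = 2.753×10¹⁰ K⁴.
|P_net| = 0.23·5.67×10⁻⁸·12.07·2.753×10¹⁰.

P_net ≈ 4330 W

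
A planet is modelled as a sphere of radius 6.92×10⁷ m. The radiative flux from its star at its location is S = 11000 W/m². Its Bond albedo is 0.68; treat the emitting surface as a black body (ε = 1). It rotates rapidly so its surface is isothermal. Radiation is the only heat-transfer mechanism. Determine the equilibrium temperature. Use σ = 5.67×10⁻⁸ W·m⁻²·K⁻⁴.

At equilibrium, absorbed power = emitted power.
Absorbing cross-section = πr² = 1.504×10¹⁶ m²; emitting surface = 4πr² = 6.018×10¹⁶ m² (ratio 4).
(1−a)S·A_cross = εσ·A_surf·T⁴  ⇒  T⁴ = (1−a)S/(4σ).
T⁴ = 0.320·11000/(4·5.67×10⁻⁸) = 1.552×10¹⁰ K⁴.
T = (1.552×10¹⁰)^(1/4).

T ≈ 353 K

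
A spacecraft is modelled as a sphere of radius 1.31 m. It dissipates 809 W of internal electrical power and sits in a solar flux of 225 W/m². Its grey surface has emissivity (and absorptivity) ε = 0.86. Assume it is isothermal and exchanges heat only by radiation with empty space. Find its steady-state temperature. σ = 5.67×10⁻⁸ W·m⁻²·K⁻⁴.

At steady state, absorbed solar power + internal power = radiated power.
Absorbed: α·S·A_cross = 0.86·225·5.391 = 1043 W (cross-section πr²).
Total input = 1043 + 809 = 1852 W.
Radiated: εσ·A_surf·T⁴ with A_surf = 4πr² = 21.57 m².
T⁴ = 1852/(0.86·5.67×10⁻⁸·21.57) = 1.761×10⁹ K⁴.

T ≈ 205 K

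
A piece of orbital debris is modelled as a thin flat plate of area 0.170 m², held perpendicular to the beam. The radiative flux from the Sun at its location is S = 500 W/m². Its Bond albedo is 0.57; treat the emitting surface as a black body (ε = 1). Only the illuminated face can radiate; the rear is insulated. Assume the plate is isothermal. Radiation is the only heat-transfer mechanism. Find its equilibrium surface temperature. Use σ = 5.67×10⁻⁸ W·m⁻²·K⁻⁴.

T ≈ 248 K

At equilibrium, absorbed power = emitted power.
Absorbing cross-section = A = 0.1700 m²; emitting surface = A = 0.1700 m² (ratio 1).
(1−a)S·A_cross = εσ·A_surf·T⁴  ⇒  T⁴ = (1−a)S/(1σ).
T⁴ = 0.430·500/(1·5.67×10⁻⁸) = 3.792×10⁹ K⁴.
T = (3.792×10⁹)^(1/4).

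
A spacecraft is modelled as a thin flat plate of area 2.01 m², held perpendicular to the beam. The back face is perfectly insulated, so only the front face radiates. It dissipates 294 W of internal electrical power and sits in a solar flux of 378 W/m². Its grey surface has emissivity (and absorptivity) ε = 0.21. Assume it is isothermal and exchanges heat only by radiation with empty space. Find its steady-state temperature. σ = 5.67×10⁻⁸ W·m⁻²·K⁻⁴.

At steady state, absorbed solar power + internal power = radiated power.
Absorbed: α·S·A_cross = 0.21·378·2.010 = 159.6 W (cross-section A).
Total input = 159.6 + 294 = 453.6 W.
Radiated: εσ·A_surf·T⁴ with A_surf = A = 2.010 m².
T⁴ = 453.6/(0.21·5.67×10⁻⁸·2.010) = 1.895×10¹⁰ K⁴.

T ≈ 371 K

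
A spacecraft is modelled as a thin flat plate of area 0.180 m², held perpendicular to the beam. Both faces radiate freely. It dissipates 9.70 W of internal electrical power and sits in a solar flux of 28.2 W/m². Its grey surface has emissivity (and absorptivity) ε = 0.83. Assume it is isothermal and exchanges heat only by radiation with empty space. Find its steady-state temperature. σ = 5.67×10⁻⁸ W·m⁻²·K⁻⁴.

At steady state, absorbed solar power + internal power = radiated power.
Absorbed: α·S·A_cross = 0.83·28.2·0.1800 = 4.213 W (cross-section A).
Total input = 4.213 + 9.70 = 13.91 W.
Radiated: εσ·A_surf·T⁴ with A_surf = 2A = 0.3600 m².
T⁴ = 13.91/(0.83·5.67×10⁻⁸·0.3600) = 8.212×10⁸ K⁴.

T ≈ 169 K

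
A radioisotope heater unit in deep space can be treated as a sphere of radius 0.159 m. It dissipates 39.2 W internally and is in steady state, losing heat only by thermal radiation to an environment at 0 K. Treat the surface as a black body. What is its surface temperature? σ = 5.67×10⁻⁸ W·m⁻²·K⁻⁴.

T ≈ 216 K

Steady state: internal power = radiated power, P = εσA T⁴.
Radiating area A = 4πr² = 0.3177 m².
T⁴ = P/(εσA) = 39.2/(1.0·5.67×10⁻⁸·0.3177) = 2.176×10⁹ K⁴.
T = (2.176×10⁹)^(1/4).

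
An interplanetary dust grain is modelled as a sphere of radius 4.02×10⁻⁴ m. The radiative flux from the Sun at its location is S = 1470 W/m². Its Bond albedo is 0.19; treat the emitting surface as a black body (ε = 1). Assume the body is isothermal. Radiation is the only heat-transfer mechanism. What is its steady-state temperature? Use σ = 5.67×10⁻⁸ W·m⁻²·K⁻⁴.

At equilibrium, absorbed power = emitted power.
Absorbing cross-section = πr² = 5.077×10⁻⁷ m²; emitting surface = 4πr² = 2.031×10⁻⁶ m² (ratio 4).
(1−a)S·A_cross = εσ·A_surf·T⁴  ⇒  T⁴ = (1−a)S/(4σ).
T⁴ = 0.810·1470/(4·5.67×10⁻⁸) = 5.250×10⁹ K⁴.
T = (5.250×10⁹)^(1/4).

T ≈ 269 K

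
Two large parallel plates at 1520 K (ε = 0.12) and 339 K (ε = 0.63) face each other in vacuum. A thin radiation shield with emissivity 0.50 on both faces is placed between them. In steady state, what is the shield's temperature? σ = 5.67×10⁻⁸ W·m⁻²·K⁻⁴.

In steady state the net flux on the hot side equals that on the cold side.
σ(T₁⁴−T_s⁴)/D₁ = σ(T_s⁴−T₂⁴)/D₂, with D₁ = 1/ε₁+1/ε_s−1 = 9.333, D₂ = 1/ε_s+1/ε₂−1 = 2.587.
Solve for T_s⁴: T_s⁴ = (D₂·T₁⁴ + D₁·T₂⁴)/(D₁+D₂) = 1.169×10¹² K⁴.

T_s ≈ 1040 K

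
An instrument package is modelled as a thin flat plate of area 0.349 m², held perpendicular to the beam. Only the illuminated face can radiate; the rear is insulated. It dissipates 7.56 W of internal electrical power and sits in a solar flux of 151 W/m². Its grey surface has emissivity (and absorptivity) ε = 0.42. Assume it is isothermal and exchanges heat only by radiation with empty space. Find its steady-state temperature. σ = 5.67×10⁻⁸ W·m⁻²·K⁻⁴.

At steady state, absorbed solar power + internal power = radiated power.
Absorbed: α·S·A_cross = 0.42·151·0.3490 = 22.13 W (cross-section A).
Total input = 22.13 + 7.56 = 29.69 W.
Radiated: εσ·A_surf·T⁴ with A_surf = A = 0.3490 m².
T⁴ = 29.69/(0.42·5.67×10⁻⁸·0.3490) = 3.573×10⁹ K⁴.

T ≈ 244 K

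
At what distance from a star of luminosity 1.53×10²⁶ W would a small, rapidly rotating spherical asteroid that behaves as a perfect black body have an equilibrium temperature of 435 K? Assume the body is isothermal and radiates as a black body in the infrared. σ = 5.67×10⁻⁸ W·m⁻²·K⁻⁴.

d ≈ 3.87×10¹⁰ m

For an isothermal black-emitting sphere, (1−a)S·πr² = σ·4πr²·T⁴ ⇒ S = 4σT⁴/(1−a).
S = 4·5.67×10⁻⁸·(435)⁴/1.00 = 8121 W/m².
Flux falls as S = L/(4πd²), so d = √(L/(4πS)) = √(1.53×10²⁶/(4π·8121)).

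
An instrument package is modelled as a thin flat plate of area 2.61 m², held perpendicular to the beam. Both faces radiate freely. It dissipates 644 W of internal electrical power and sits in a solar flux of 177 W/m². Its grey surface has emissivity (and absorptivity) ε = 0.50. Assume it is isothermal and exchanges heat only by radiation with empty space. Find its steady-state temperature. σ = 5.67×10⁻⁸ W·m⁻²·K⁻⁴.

T ≈ 277 K

At steady state, absorbed solar power + internal power = radiated power.
Absorbed: α·S·A_cross = 0.50·177·2.610 = 231.0 W (cross-section A).
Total input = 231.0 + 644 = 875.0 W.
Radiated: εσ·A_surf·T⁴ with A_surf = 2A = 5.220 m².
T⁴ = 875.0/(0.50·5.67×10⁻⁸·5.220) = 5.913×10⁹ K⁴.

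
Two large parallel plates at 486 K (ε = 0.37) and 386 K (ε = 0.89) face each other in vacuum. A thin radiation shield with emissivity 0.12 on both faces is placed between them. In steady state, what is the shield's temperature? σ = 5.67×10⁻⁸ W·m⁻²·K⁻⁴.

T_s ≈ 440 K

In steady state the net flux on the hot side equals that on the cold side.
σ(T₁⁴−T_s⁴)/D₁ = σ(T_s⁴−T₂⁴)/D₂, with D₁ = 1/ε₁+1/ε_s−1 = 10.04, D₂ = 1/ε_s+1/ε₂−1 = 8.457.
Solve for T_s⁴: T_s⁴ = (D₂·T₁⁴ + D₁·T₂⁴)/(D₁+D₂) = 3.756×10¹⁰ K⁴.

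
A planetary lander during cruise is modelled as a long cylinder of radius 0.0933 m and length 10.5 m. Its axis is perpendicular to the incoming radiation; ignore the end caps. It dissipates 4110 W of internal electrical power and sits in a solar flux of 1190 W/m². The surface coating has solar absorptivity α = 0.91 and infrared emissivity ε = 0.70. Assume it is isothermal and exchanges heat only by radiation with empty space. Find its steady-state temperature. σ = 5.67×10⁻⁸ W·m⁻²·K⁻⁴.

T ≈ 400 K

At steady state, absorbed solar power + internal power = radiated power.
Absorbed: α·S·A_cross = 0.91·1190·1.959 = 2122 W (cross-section 2rL).
Total input = 2122 + 4110 = 6232 W.
Radiated: εσ·A_surf·T⁴ with A_surf = 2πrL = 6.155 m².
T⁴ = 6232/(0.70·5.67×10⁻⁸·6.155) = 2.551×10¹⁰ K⁴.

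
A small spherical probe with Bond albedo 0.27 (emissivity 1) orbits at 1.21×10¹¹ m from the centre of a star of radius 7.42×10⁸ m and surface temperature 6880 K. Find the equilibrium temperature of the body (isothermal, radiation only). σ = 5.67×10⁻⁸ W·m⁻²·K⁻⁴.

The star's surface emits σT_*⁴; at distance d the flux is S = σT_*⁴(R_*/d)².
S = 5.67×10⁻⁸·(6880)⁴·(7.42×10⁸/1.21×10¹¹)² = 4777 W/m².
For an isothermal sphere T⁴ = (1−a)S/(4σ) = 1.538×10¹⁰ K⁴.

T ≈ 352 K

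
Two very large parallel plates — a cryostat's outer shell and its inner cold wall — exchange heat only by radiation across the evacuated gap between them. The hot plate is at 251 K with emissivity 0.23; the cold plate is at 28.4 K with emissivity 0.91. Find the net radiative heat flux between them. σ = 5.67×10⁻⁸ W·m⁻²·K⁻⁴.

q ≈ 50.6 W/m²

For two infinite grey parallel plates, q = σ(T₁⁴ − T₂⁴)/(1/ε₁ + 1/ε₂ − 1).
T₁⁴ − T₂⁴ = 3.969×10⁹ − 6.505×10⁵ = 3.968×10⁹ K⁴.
1/ε₁ + 1/ε₂ − 1 = 4.348 + 1.099 − 1 = 4.447.
q = 5.67×10⁻⁸ × 3.968×10⁹ / 4.447.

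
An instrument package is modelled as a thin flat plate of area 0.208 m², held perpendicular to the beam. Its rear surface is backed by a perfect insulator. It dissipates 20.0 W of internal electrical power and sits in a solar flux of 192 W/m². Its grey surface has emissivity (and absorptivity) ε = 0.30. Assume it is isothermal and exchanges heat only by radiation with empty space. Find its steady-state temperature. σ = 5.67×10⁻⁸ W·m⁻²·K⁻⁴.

At steady state, absorbed solar power + internal power = radiated power.
Absorbed: α·S·A_cross = 0.30·192·0.2080 = 11.98 W (cross-section A).
Total input = 11.98 + 20.0 = 31.98 W.
Radiated: εσ·A_surf·T⁴ with A_surf = A = 0.2080 m².
T⁴ = 31.98/(0.30·5.67×10⁻⁸·0.2080) = 9.039×10⁹ K⁴.

T ≈ 308 K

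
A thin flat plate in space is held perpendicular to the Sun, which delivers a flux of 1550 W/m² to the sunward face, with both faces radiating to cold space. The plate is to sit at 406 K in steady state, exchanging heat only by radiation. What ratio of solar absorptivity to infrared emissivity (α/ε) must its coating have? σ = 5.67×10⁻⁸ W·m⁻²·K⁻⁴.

α/ε ≈ 1.99

Balance: αS·A = εσ·2A·T⁴ ⇒ α/ε = 2σT⁴/S.
α/ε = 2·5.67×10⁻⁸·(406)⁴/1550 = 2·5.67×10⁻⁸·2.717×10¹⁰/1550.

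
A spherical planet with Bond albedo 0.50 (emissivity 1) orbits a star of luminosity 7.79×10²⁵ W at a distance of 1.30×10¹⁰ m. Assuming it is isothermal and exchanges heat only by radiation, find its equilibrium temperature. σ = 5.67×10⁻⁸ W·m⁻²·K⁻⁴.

T ≈ 533 K

First find the stellar flux at distance d: S = L/(4πd²) = 7.79×10²⁵/(4π·(1.30×10¹⁰)²) = 36680 W/m².
For an isothermal sphere, absorbed (1−a)S·πr² = emitted σ·4πr²·T⁴, so T⁴ = (1−a)S/(4σ).
T⁴ = 0.500·36680/(4·5.67×10⁻⁸) = 8.087×10¹⁰ K⁴.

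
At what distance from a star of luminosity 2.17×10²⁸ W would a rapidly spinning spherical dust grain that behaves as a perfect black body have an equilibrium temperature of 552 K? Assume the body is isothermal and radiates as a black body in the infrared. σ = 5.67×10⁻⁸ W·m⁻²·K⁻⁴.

For an isothermal black-emitting sphere, (1−a)S·πr² = σ·4πr²·T⁴ ⇒ S = 4σT⁴/(1−a).
S = 4·5.67×10⁻⁸·(552)⁴/1.00 = 21060 W/m².
Flux falls as S = L/(4πd²), so d = √(L/(4πS)) = √(2.17×10²⁸/(4π·21060)).

d ≈ 2.86×10¹¹ m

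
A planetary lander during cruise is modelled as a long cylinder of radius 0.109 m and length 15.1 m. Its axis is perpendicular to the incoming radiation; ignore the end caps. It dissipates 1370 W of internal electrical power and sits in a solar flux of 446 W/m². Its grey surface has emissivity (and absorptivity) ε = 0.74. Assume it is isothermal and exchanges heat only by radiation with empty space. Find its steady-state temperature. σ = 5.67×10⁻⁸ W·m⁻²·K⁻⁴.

T ≈ 274 K

At steady state, absorbed solar power + internal power = radiated power.
Absorbed: α·S·A_cross = 0.74·446·3.292 = 1086 W (cross-section 2rL).
Total input = 1086 + 1370 = 2456 W.
Radiated: εσ·A_surf·T⁴ with A_surf = 2πrL = 10.34 m².
T⁴ = 2456/(0.74·5.67×10⁻⁸·10.34) = 5.661×10⁹ K⁴.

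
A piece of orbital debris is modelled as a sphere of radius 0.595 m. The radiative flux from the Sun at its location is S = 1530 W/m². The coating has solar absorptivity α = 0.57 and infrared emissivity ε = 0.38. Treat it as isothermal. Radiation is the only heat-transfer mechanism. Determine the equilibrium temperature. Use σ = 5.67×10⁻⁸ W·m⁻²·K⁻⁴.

T ≈ 317 K

At equilibrium, absorbed power = emitted power.
Absorbing cross-section = πr² = 1.112 m²; emitting surface = 4πr² = 4.449 m² (ratio 4).
αS·A_cross = εσ·A_surf·T⁴  ⇒  T⁴ = αS/(ε·4σ).
T⁴ = 0.570·1530/(0.38·4·5.67×10⁻⁸) = 1.012×10¹⁰ K⁴.
T = (1.012×10¹⁰)^(1/4).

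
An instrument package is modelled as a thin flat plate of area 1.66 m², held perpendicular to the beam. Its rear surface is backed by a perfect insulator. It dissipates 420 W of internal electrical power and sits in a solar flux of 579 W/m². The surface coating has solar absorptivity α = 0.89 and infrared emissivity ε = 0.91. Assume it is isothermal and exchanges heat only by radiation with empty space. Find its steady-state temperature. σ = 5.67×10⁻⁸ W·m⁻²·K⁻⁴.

At steady state, absorbed solar power + internal power = radiated power.
Absorbed: α·S·A_cross = 0.89·579·1.660 = 855.4 W (cross-section A).
Total input = 855.4 + 420 = 1275 W.
Radiated: εσ·A_surf·T⁴ with A_surf = A = 1.660 m².
T⁴ = 1275/(0.91·5.67×10⁻⁸·1.660) = 1.489×10¹⁰ K⁴.

T ≈ 349 K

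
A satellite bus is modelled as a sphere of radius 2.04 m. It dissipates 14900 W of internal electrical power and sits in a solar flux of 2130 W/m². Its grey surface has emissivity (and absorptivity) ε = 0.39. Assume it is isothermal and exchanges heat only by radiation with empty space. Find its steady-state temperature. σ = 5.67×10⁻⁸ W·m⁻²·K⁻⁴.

At steady state, absorbed solar power + internal power = radiated power.
Absorbed: α·S·A_cross = 0.39·2130·13.07 = 10860 W (cross-section πr²).
Total input = 10860 + 14900 = 25760 W.
Radiated: εσ·A_surf·T⁴ with A_surf = 4πr² = 52.30 m².
T⁴ = 25760/(0.39·5.67×10⁻⁸·52.30) = 2.228×10¹⁰ K⁴.

T ≈ 386 K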